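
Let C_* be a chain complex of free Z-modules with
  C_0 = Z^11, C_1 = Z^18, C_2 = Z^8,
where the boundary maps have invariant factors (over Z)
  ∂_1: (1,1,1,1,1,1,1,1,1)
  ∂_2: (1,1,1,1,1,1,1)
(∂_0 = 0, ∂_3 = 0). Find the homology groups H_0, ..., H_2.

H_0: b_0 = 11 − 0 − 9 = 2; torsion from ∂_1 factors > 1: none. So H_0 ≅ Z^2.
H_1: b_1 = 18 − 9 − 7 = 2; torsion from ∂_2 factors > 1: none. So H_1 ≅ Z^2.
H_2: b_2 = 8 − 7 − 0 = 1; torsion from ∂_3 factors > 1: none. So H_2 ≅ Z.

H_0 ≅ Z^2,  H_1 ≅ Z^2,  H_2 ≅ Z.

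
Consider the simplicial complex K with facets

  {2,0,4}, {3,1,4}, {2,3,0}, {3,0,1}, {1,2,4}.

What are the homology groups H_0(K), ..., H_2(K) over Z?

H_0 ≅ Z,  H_1 ≅ Z,  H_2 = 0.

K has 5 vertices, 10 edges, 5 triangles.
rank ∂_0 = 0, rank ∂_1 = 4 ⇒ b_0 = 5 − 0 − 4 = 1; all invariant factors of ∂_1 are 1 so no torsion. So H_0 ≅ Z.
rank ∂_1 = 4, rank ∂_2 = 5 ⇒ b_1 = 10 − 4 − 5 = 1; all invariant factors of ∂_2 are 1 so no torsion. So H_1 ≅ Z.
rank ∂_2 = 5, rank ∂_3 = 0 ⇒ b_2 = 5 − 5 − 0 = 0. So H_2 ≅ 0.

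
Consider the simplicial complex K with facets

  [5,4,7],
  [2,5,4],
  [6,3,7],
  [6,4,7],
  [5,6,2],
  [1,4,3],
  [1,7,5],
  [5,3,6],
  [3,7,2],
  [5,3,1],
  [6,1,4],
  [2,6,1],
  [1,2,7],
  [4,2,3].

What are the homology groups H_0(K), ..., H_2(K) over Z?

Order the vertices as 1 < 2 < 3 < 4 < 5 < 6 < 7. Listing each simplex with vertices in this order, K has dimension 2 with simplices:

  0-simplices (7): [1], [2], [3], [4], [5], [6], [7]
  1-simplices (21): [1,2], [1,3], [1,4], [1,5], [1,6], [1,7], [2,3], [2,4], [2,5], [2,6], [2,7], [3,4], [3,5], [3,6], [3,7], [4,5], [4,6], [4,7], [5,6], [5,7], [6,7]
  2-simplices (14): [1,2,6], [1,2,7], [1,3,4], [1,3,5], [1,4,6], [1,5,7], [2,3,4], [2,3,7], [2,4,5], [2,5,6], [3,5,6], [3,6,7], [4,5,7], [4,6,7]

giving chain groups C_0 ≅ Z^7, C_1 ≅ Z^21, C_2 ≅ Z^14.

∂_1: C_1 → C_0 is given by ∂[p,q] = [q] − [p].
The 7×21 boundary matrix has rank 6 and Smith normal form diag(1,1,1,1,1,1).

The boundary map ∂_2: C_2 → C_1 sends each 2-simplex [p,q,r] to [q,r] − [p,r] + [p,q]. For instance
  ∂[2,3,4] = [3,4] − [2,4] + [2,3],
  ∂[1,3,4] = [3,4] − [1,4] + [1,3].
This gives a 21×14 integer matrix of rank 13; reducing to Smith normal form yields diagonal entries (1,1,1,1,1,1,1,1,1,1,1,1,1).

Computing H_k = (kernel of ∂_k) / (image of ∂_{k+1}):

  H_0: rank C_0 − rank ∂_1 = 7 − 6 = 1, and the invariant factors of ∂_1 are all 1, so H_0 = Z.
  H_1: rank ker ∂_1 − rank ∂_2 = (21 − 6) − 13 = 2, and the invariant factors of ∂_2 are all 1, so H_1 = Z^2.
  H_2: rank ker ∂_2 − rank ∂_3 = (14 − 13) − 0 = 1, and there is no ∂_3, so H_2 = Z.

(K is a triangulation of the torus T^2.)

H_0 = Z,  H_1 = Z^2,  H_2 = Z.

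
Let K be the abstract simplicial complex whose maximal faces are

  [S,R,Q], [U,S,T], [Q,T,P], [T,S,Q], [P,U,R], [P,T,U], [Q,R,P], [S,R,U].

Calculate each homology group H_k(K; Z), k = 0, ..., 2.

H_0 ≅ Z,  H_1 = 0,  H_2 ≅ Z.

Fix the vertex order P < Q < R < S < T < U and write every simplex with vertices in increasing order. Then dim K = 2 and the simplices of K are:

  0-simplices (6): P, Q, R, S, T, U
  1-simplices (12): PQ, PR, PT, PU, QR, QS, QT, RS, RU, ST, SU, TU
  2-simplices (8): PQR, PQT, PRU, PTU, QRS, QST, RSU, STU

Hence C_0 ≅ Z^6, C_1 ≅ Z^12, C_2 ≅ Z^8.

∂_1: C_1 → C_0 sends each edge [p,q] (with p < q) to q − p. For instance
  ∂QT = T − Q.
The 6×12 boundary matrix has rank 5 and Smith normal form diag(1,1,1,1,1).

Boundary ∂_2: C_2 → C_1 maps a triangle to the signed sum of its edges. For instance
  ∂RSU = SU − RU + RS,
  ∂PRU = RU − PU + PR.
The 12×8 boundary matrix has rank 7 and Smith normal form diag(1,1,1,1,1,1,1).

From H_k ≅ ker(∂_k) / im(∂_{k+1}) we obtain:

  H_0: rank C_0 − rank ∂_1 = 6 − 5 = 1, and the invariant factors of ∂_1 are all 1, so H_0 = Z.
  H_1: rank ker ∂_1 − rank ∂_2 = (12 − 5) − 7 = 0, and the invariant factors of ∂_2 are all 1, so H_1 = 0.
  H_2: rank ker ∂_2 − rank ∂_3 = (8 − 7) − 0 = 1, and there is no ∂_3, so H_2 = Z.

(K is a triangulation of the 2-sphere S^2.)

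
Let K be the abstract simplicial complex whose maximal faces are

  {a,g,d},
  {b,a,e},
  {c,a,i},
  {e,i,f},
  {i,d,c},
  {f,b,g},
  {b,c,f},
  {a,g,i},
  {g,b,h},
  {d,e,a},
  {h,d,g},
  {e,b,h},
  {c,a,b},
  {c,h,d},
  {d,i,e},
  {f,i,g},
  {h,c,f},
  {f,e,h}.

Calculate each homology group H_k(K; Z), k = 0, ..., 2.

Order the vertices as a < b < c < d < e < f < g < h < i. Listing each simplex with vertices in this order, K has dimension 2 with simplices:

  0-simplices (9): a, b, c, d, e, f, g, h, i
  1-simplices (27): ab, ac, ad, ae, ag, ai, bc, be, bf, bg, bh, cd, cf, ch, ci, de, dg, dh, di, ef, eh, ei, fg, fh, fi, gh, gi
  2-simplices (18): abc, abe, aci, ade, adg, agi, bcf, beh, bfg, bgh, cdh, cdi, cfh, dei, dgh, efh, efi, fgi

giving chain groups C_0 ≅ Z^9, C_1 ≅ Z^27, C_2 ≅ Z^18.

Boundary ∂_1: C_1 → C_0 maps an edge to its endpoints' difference, ∂[p,q] = q − p.
As a 9×27 matrix over Z this has rank 8, with invariant factors (1,1,1,1,1,1,1,1).

The boundary map ∂_2: C_2 → C_1 acts by ∂[p,q,r] = [q,r] − [p,r] + [p,q]. For instance
  ∂efh = fh − eh + ef,
  ∂cfh = fh − ch + cf.
As a 27×18 matrix over Z this has rank 18, with invariant factors (1,1,1,1,1,1,1,1,1,1,1,1,1,1,1,1,1,2).

Computing H_k = (kernel of ∂_k) / (image of ∂_{k+1}):

  H_0: rank C_0 − rank ∂_1 = 9 − 8 = 1, and the invariant factors of ∂_1 are all 1, so H_0 = Z.
  H_1: rank ker ∂_1 − rank ∂_2 = (27 − 8) − 18 = 1, and ∂_2 has invariant factor 2 > 1, so H_1 = Z ⊕ Z_2.
  H_2: rank ker ∂_2 − rank ∂_3 = (18 − 18) − 0 = 0, and there is no ∂_3, so H_2 = 0.

As a check, the Euler characteristic is 9 − 27 + 18 = 0, which agrees with 1 − 1 + 0 = 0.

H_0 ≅ Z,  H_1 ≅ Z ⊕ Z_2,  H_2 = 0.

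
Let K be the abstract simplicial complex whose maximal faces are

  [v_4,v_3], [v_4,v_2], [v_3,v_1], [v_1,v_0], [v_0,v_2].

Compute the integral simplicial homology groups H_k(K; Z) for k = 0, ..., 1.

H_0 = Z,  H_1 = Z.

Fix the vertex order v_0 < v_1 < v_2 < v_3 < v_4 and write every simplex with vertices in increasing order. Then dim K = 1 and the simplices of K are:

  0-simplices (5): [v_0], [v_1], [v_2], [v_3], [v_4]
  1-simplices (5): [v_0,v_1], [v_0,v_2], [v_1,v_3], [v_2,v_4], [v_3,v_4]

giving chain groups C_0 ≅ Z^5, C_1 ≅ Z^5.

∂_1: C_1 → C_0 is given by ∂[p,q] = [q] − [p]. For instance
  ∂[v_2,v_4] = [v_4] − [v_2].
This gives a 5×5 integer matrix of rank 4; reducing to Smith normal form yields diagonal entries (1,1,1,1).

Reading off H_k = ker ∂_k / im ∂_{k+1}:

  H_0: rank C_0 − rank ∂_1 = 5 − 4 = 1, and the invariant factors of ∂_1 are all 1, so H_0 ≅ Z.
  H_1: rank ker ∂_1 − rank ∂_2 = (5 − 4) − 0 = 1, and there is no ∂_2, so H_1 ≅ Z.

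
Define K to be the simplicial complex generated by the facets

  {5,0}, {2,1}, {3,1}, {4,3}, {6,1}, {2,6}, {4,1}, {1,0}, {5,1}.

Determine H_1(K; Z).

Order the vertices as 0 < 1 < 2 < 3 < 4 < 5 < 6. Listing each simplex with vertices in this order, K has dimension 1 with simplices:

  0-simplices (7): [0], [1], [2], [3], [4], [5], [6]
  1-simplices (9): [0,1], [0,5], [1,2], [1,3], [1,4], [1,5], [1,6], [2,6], [3,4]

Hence C_0 ≅ Z^7, C_1 ≅ Z^9.

Boundary ∂_1: C_1 → C_0 maps an edge to its endpoints' difference, ∂[p,q] = q − p.
The 7×9 boundary matrix has rank 6 and Smith normal form diag(1,1,1,1,1,1).

Now H_k = ker ∂_k / im ∂_{k+1}, so:

  H_1: rank ker ∂_1 − rank ∂_2 = (9 − 6) − 0 = 3, and there is no ∂_2, so H_1 ≅ Z^3.

H_1 = Z^3.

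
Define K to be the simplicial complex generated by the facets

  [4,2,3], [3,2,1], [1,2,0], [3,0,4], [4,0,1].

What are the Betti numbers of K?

Order the vertices as 0 < 1 < 2 < 3 < 4. Listing each simplex with vertices in this order, K has dimension 2 with simplices:

  0-simplices (5): [0], [1], [2], [3], [4]
  1-simplices (10): [0,1], [0,2], [0,3], [0,4], [1,2], [1,3], [1,4], [2,3], [2,4], [3,4]
  2-simplices (5): [0,1,2], [0,1,4], [0,3,4], [1,2,3], [2,3,4]

Hence C_0 ≅ Z^5, C_1 ≅ Z^10, C_2 ≅ Z^5.

The boundary map ∂_1: C_1 → C_0 sends each edge [p,q] (with p < q) to q − p. For instance
  ∂[0,2] = [2] − [0].
The resulting 5×10 matrix has rank 4, and its Smith normal form has invariant factors (1,1,1,1).

The boundary map ∂_2: C_2 → C_1 acts by ∂[p,q,r] = [q,r] − [p,r] + [p,q]. For instance
  ∂[0,3,4] = [3,4] − [0,4] + [0,3],
  ∂[0,1,2] = [1,2] − [0,2] + [0,1].
The resulting 10×5 matrix has rank 5, and its Smith normal form has invariant factors (1,1,1,1,1).

Reading off H_k = ker ∂_k / im ∂_{k+1}:

  H_0: rank C_0 − rank ∂_1 = 5 − 4 = 1, and the invariant factors of ∂_1 are all 1, so H_0 = Z.
  H_1: rank ker ∂_1 − rank ∂_2 = (10 − 4) − 5 = 1, and the invariant factors of ∂_2 are all 1, so H_1 = Z.
  H_2: rank ker ∂_2 − rank ∂_3 = (5 − 5) − 0 = 0, and there is no ∂_3, so H_2 = 0.

As a check, the Euler characteristic is 5 − 10 + 5 = 0, which agrees with 1 − 1 + 0 = 0.

Hence the Betti numbers are b_0 = 1, b_1 = 1, b_2 = 0.

b_0 = 1, b_1 = 1, b_2 = 0.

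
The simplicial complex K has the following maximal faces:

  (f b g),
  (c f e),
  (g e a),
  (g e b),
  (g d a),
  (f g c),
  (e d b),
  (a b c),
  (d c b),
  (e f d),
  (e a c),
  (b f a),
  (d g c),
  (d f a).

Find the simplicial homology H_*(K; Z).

H_0 = Z,  H_1 = Z^2,  H_2 = Z.

We work with the vertex ordering a < b < c < d < e < f < g. The simplices of K, each written with vertices in increasing order, are:

  0-simplices (7): a, b, c, d, e, f, g
  1-simplices (21): ab, ac, ad, ae, af, ag, bc, bd, be, bf, bg, cd, ce, cf, cg, de, df, dg, ef, eg, fg
  2-simplices (14): abc, abf, ace, adf, adg, aeg, bcd, bde, beg, bfg, cdg, cef, cfg, def

so the chain groups are C_0 ≅ Z^7, C_1 ≅ Z^21, C_2 ≅ Z^14.

∂_1: C_1 → C_0 maps an edge to its endpoints' difference, ∂[p,q] = q − p. For instance
  ∂bf = f − b.
The resulting 7×21 matrix has rank 6, and its Smith normal form has invariant factors (1,1,1,1,1,1).

The boundary map ∂_2: C_2 → C_1 acts by ∂[p,q,r] = [q,r] − [p,r] + [p,q]. For instance
  ∂adf = df − af + ad,
  ∂bde = de − be + bd.
As a 21×14 matrix over Z this has rank 13, with invariant factors (1,1,1,1,1,1,1,1,1,1,1,1,1).

From H_k ≅ ker(∂_k) / im(∂_{k+1}) we obtain:

  H_0: rank C_0 − rank ∂_1 = 7 − 6 = 1, and the invariant factors of ∂_1 are all 1, so H_0 = Z.
  H_1: rank ker ∂_1 − rank ∂_2 = (21 − 6) − 13 = 2, and the invariant factors of ∂_2 are all 1, so H_1 = Z^2.
  H_2: rank ker ∂_2 − rank ∂_3 = (14 − 13) − 0 = 1, and there is no ∂_3, so H_2 = Z.

(K is a triangulation of the torus T^2.)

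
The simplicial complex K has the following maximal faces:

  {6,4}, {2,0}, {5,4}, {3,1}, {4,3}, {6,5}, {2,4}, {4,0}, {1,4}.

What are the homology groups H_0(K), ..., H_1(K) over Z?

H_0 ≅ Z,  H_1 ≅ Z^3.

We work with the vertex ordering 0 < 1 < 2 < 3 < 4 < 5 < 6. The simplices of K, each written with vertices in increasing order, are:

  0-simplices (7): [0], [1], [2], [3], [4], [5], [6]
  1-simplices (9): [0,2], [0,4], [1,3], [1,4], [2,4], [3,4], [4,5], [4,6], [5,6]

Hence C_0 ≅ Z^7, C_1 ≅ Z^9.

The boundary map ∂_1: C_1 → C_0 sends each edge [p,q] (with p < q) to q − p. For instance
  ∂[0,2] = [2] − [0].
The 7×9 boundary matrix has rank 6 and Smith normal form diag(1,1,1,1,1,1).

Now H_k = ker ∂_k / im ∂_{k+1}, so:

  H_0: rank C_0 − rank ∂_1 = 7 − 6 = 1, and the invariant factors of ∂_1 are all 1, so H_0 = Z.
  H_1: rank ker ∂_1 − rank ∂_2 = (9 − 6) − 0 = 3, and there is no ∂_2, so H_1 = Z^3.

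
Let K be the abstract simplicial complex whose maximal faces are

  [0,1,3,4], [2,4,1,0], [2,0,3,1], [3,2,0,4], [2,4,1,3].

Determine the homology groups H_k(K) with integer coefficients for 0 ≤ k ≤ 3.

Order the vertices as 0 < 1 < 2 < 3 < 4. Listing each simplex with vertices in this order, K has dimension 3 with simplices:

  0-simplices (5): [0], [1], [2], [3], [4]
  1-simplices (10): [0,1], [0,2], [0,3], [0,4], [1,2], [1,3], [1,4], [2,3], [2,4], [3,4]
  2-simplices (10): [0,1,2], [0,1,3], [0,1,4], [0,2,3], [0,2,4], [0,3,4], [1,2,3], [1,2,4], [1,3,4], [2,3,4]
  3-simplices (5): [0,1,2,3], [0,1,2,4], [0,1,3,4], [0,2,3,4], [1,2,3,4]

Hence C_0 ≅ Z^5, C_1 ≅ Z^10, C_2 ≅ Z^10, C_3 ≅ Z^5.

Boundary ∂_1: C_1 → C_0 sends each edge [p,q] (with p < q) to q − p.
The 5×10 boundary matrix has rank 4 and Smith normal form diag(1,1,1,1).

Boundary ∂_2: C_2 → C_1 acts by ∂[p,q,r] = [q,r] − [p,r] + [p,q]. For instance
  ∂[1,2,4] = [2,4] − [1,4] + [1,2],
  ∂[0,1,3] = [1,3] − [0,3] + [0,1].
This gives a 10×10 integer matrix of rank 6; reducing to Smith normal form yields diagonal entries (1,1,1,1,1,1).

The boundary map ∂_3: C_3 → C_2 sends each 3-simplex σ to the alternating sum Σ_i (−1)^i (σ with its i-th vertex removed). For instance
  ∂[0,1,2,4] = [1,2,4] − [0,2,4] + [0,1,4] − [0,1,2],
  ∂[1,2,3,4] = [2,3,4] − [1,3,4] + [1,2,4] − [1,2,3].
As a 10×5 matrix over Z this has rank 4, with invariant factors (1,1,1,1).

Reading off H_k = ker ∂_k / im ∂_{k+1}:

  H_0: rank C_0 − rank ∂_1 = 5 − 4 = 1, and the invariant factors of ∂_1 are all 1, so H_0 = Z.
  H_1: rank ker ∂_1 − rank ∂_2 = (10 − 4) − 6 = 0, and the invariant factors of ∂_2 are all 1, so H_1 = 0.
  H_2: rank ker ∂_2 − rank ∂_3 = (10 − 6) − 4 = 0, and the invariant factors of ∂_3 are all 1, so H_2 = 0.
  H_3: rank ker ∂_3 − rank ∂_4 = (5 − 4) − 0 = 1, and there is no ∂_4, so H_3 = Z.

H_0 = Z,  H_1 = 0,  H_2 = 0,  H_3 = Z.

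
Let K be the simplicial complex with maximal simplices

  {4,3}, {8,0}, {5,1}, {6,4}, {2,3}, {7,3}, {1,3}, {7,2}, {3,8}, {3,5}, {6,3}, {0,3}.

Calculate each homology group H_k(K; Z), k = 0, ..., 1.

H_0 = Z,  H_1 = Z^4.

Order the vertices as 0 < 1 < 2 < 3 < 4 < 5 < 6 < 7 < 8. Listing each simplex with vertices in this order, K has dimension 1 with simplices:

  0-simplices (9): [0], [1], [2], [3], [4], [5], [6], [7], [8]
  1-simplices (12): [0,3], [0,8], [1,3], [1,5], [2,3], [2,7], [3,4], [3,5], [3,6], [3,7], [3,8], [4,6]

giving chain groups C_0 ≅ Z^9, C_1 ≅ Z^12.

Boundary ∂_1: C_1 → C_0 maps an edge to its endpoints' difference, ∂[p,q] = q − p. For instance
  ∂[0,3] = [3] − [0].
The 9×12 boundary matrix has rank 8 and Smith normal form diag(1,1,1,1,1,1,1,1).

Computing H_k = (kernel of ∂_k) / (image of ∂_{k+1}):

  H_0: rank C_0 − rank ∂_1 = 9 − 8 = 1, and the invariant factors of ∂_1 are all 1, so H_0 = Z.
  H_1: rank ker ∂_1 − rank ∂_2 = (12 − 8) − 0 = 4, and there is no ∂_2, so H_1 = Z^4.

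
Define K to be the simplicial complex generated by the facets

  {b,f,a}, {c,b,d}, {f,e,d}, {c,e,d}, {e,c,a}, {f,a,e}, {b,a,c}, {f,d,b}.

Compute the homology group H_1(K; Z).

Fix the vertex order a < b < c < d < e < f and write every simplex with vertices in increasing order. Then dim K = 2 and the simplices of K are:

  0-simplices (6): a, b, c, d, e, f
  1-simplices (12): ab, ac, ae, af, bc, bd, bf, cd, ce, de, df, ef
  2-simplices (8): abc, abf, ace, aef, bcd, bdf, cde, def

giving chain groups C_0 ≅ Z^6, C_1 ≅ Z^12, C_2 ≅ Z^8.

Boundary ∂_1: C_1 → C_0 maps an edge to its endpoints' difference, ∂[p,q] = q − p. For instance
  ∂ce = e − c.
The 6×12 boundary matrix has rank 5 and Smith normal form diag(1,1,1,1,1).

∂_2: C_2 → C_1 sends each 2-simplex [p,q,r] to [q,r] − [p,r] + [p,q]. For instance
  ∂bdf = df − bf + bd,
  ∂cde = de − ce + cd.
The resulting 12×8 matrix has rank 7, and its Smith normal form has invariant factors (1,1,1,1,1,1,1).

Reading off H_k = ker ∂_k / im ∂_{k+1}:

  H_1: rank ker ∂_1 − rank ∂_2 = (12 − 5) − 7 = 0, and the invariant factors of ∂_2 are all 1, so H_1 ≅ 0.

H_1 ≅ 0.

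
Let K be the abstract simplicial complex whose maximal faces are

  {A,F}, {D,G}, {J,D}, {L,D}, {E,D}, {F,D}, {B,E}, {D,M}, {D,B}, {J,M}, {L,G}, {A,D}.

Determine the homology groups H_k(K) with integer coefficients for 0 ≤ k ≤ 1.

Fix the vertex order A < B < D < E < F < G < J < L < M and write every simplex with vertices in increasing order. Then dim K = 1 and the simplices of K are:

  0-simplices (9): A, B, D, E, F, G, J, L, M
  1-simplices (12): AD, AF, BD, BE, DE, DF, DG, DJ, DL, DM, GL, JM

so the chain groups are C_0 ≅ Z^9, C_1 ≅ Z^12.

The boundary map ∂_1: C_1 → C_0 sends each edge [p,q] (with p < q) to q − p. For instance
  ∂JM = M − J.
The resulting 9×12 matrix has rank 8, and its Smith normal form has invariant factors (1,1,1,1,1,1,1,1).

Now H_k = ker ∂_k / im ∂_{k+1}, so:

  H_0: rank C_0 − rank ∂_1 = 9 − 8 = 1, and the invariant factors of ∂_1 are all 1, so H_0 ≅ Z.
  H_1: rank ker ∂_1 − rank ∂_2 = (12 − 8) − 0 = 4, and there is no ∂_2, so H_1 ≅ Z^4.

(K is a triangulation of a wedge of 4 circles.)

H_0 ≅ Z,  H_1 ≅ Z^4.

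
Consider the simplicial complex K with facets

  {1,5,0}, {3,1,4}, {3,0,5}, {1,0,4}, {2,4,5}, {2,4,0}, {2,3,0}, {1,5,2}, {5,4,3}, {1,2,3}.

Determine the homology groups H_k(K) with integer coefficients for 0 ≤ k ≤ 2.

K has 6 vertices, 15 edges, 10 triangles.
rank ∂_0 = 0, rank ∂_1 = 5 ⇒ b_0 = 6 − 0 − 5 = 1; all invariant factors of ∂_1 are 1 so no torsion. So H_0 = Z.
rank ∂_1 = 5, rank ∂_2 = 10 ⇒ b_1 = 15 − 5 − 10 = 0; ∂_2 has invariant factor(s) [2] giving torsion. So H_1 = Z/2.
rank ∂_2 = 10, rank ∂_3 = 0 ⇒ b_2 = 10 − 10 − 0 = 0. So H_2 = 0.

H_0 = Z,  H_1 = Z/2,  H_2 = 0.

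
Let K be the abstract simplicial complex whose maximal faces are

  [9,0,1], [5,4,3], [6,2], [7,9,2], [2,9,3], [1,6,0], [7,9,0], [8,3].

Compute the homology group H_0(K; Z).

K has 10 vertices, 16 edges, 6 triangles.
rank ∂_0 = 0, rank ∂_1 = 9 ⇒ b_0 = 10 − 0 − 9 = 1; all invariant factors of ∂_1 are 1 so no torsion. So H_0 ≅ Z.

H_0 ≅ Z.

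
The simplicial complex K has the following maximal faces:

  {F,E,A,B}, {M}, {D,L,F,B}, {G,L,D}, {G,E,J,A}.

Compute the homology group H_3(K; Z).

Take the total order A < B < D < E < F < G < J < L < M on the vertex set. Then K (dimension 3) consists of the simplices:

  0-simplices (9): A, B, D, E, F, G, J, L, M
  1-simplices (18): AB, AE, AF, AG, AJ, BD, BE, BF, BL, DF, DG, DL, EF, EG, EJ, FL, GJ, GL
  2-simplices (13): ABE, ABF, AEF, AEG, AEJ, AGJ, BDF, BDL, BEF, BFL, DFL, DGL, EGJ
  3-simplices (3): ABEF, AEGJ, BDFL

Hence C_0 ≅ Z^9, C_1 ≅ Z^18, C_2 ≅ Z^13, C_3 ≅ Z^3.

∂_1: C_1 → C_0 is given by ∂[p,q] = [q] − [p]. For instance
  ∂AF = F − A.
The 9×18 boundary matrix has rank 7 and Smith normal form diag(1,1,1,1,1,1,1).

∂_2: C_2 → C_1 maps a triangle to the signed sum of its edges. For instance
  ∂DFL = FL − DL + DF,
  ∂BFL = FL − BL + BF.
This gives a 18×13 integer matrix of rank 10; reducing to Smith normal form yields diagonal entries (1,1,1,1,1,1,1,1,1,1).

The boundary map ∂_3: C_3 → C_2 sends each 3-simplex σ to the alternating sum Σ_i (−1)^i (σ with its i-th vertex removed). For instance
  ∂BDFL = DFL − BFL + BDL − BDF,
  ∂AEGJ = EGJ − AGJ + AEJ − AEG.
This gives a 13×3 integer matrix of rank 3; reducing to Smith normal form yields diagonal entries (1,1,1).

Computing H_k = (kernel of ∂_k) / (image of ∂_{k+1}):

  H_3: rank ker ∂_3 − rank ∂_4 = (3 − 3) − 0 = 0, and there is no ∂_4, so H_3 ≅ 0.

H_3 ≅ 0.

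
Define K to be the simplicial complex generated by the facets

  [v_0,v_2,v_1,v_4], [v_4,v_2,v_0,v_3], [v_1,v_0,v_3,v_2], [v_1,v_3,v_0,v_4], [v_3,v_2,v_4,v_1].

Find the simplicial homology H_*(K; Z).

H_0 ≅ Z,  H_1 = 0,  H_2 = 0,  H_3 ≅ Z.

Order the vertices as v_0 < v_1 < v_2 < v_3 < v_4. Listing each simplex with vertices in this order, K has dimension 3 with simplices:

  0-simplices (5): [v_0], [v_1], [v_2], [v_3], [v_4]
  1-simplices (10): [v_0,v_1], [v_0,v_2], [v_0,v_3], [v_0,v_4], [v_1,v_2], [v_1,v_3], [v_1,v_4], [v_2,v_3], [v_2,v_4], [v_3,v_4]
  2-simplices (10): [v_0,v_1,v_2], [v_0,v_1,v_3], [v_0,v_1,v_4], [v_0,v_2,v_3], [v_0,v_2,v_4], [v_0,v_3,v_4], [v_1,v_2,v_3], [v_1,v_2,v_4], [v_1,v_3,v_4], [v_2,v_3,v_4]
  3-simplices (5): [v_0,v_1,v_2,v_3], [v_0,v_1,v_2,v_4], [v_0,v_1,v_3,v_4], [v_0,v_2,v_3,v_4], [v_1,v_2,v_3,v_4]

giving chain groups C_0 ≅ Z^5, C_1 ≅ Z^10, C_2 ≅ Z^10, C_3 ≅ Z^5.

The boundary map ∂_1: C_1 → C_0 sends each edge [p,q] (with p < q) to q − p.
The resulting 5×10 matrix has rank 4, and its Smith normal form has invariant factors (1,1,1,1).

The boundary map ∂_2: C_2 → C_1 maps a triangle to the signed sum of its edges. For instance
  ∂[v_1,v_3,v_4] = [v_3,v_4] − [v_1,v_4] + [v_1,v_3],
  ∂[v_0,v_1,v_4] = [v_1,v_4] − [v_0,v_4] + [v_0,v_1].
The resulting 10×10 matrix has rank 6, and its Smith normal form has invariant factors (1,1,1,1,1,1).

∂_3: C_3 → C_2 sends each 3-simplex σ to the alternating sum Σ_i (−1)^i (σ with its i-th vertex removed). For instance
  ∂[v_0,v_1,v_2,v_4] = [v_1,v_2,v_4] − [v_0,v_2,v_4] + [v_0,v_1,v_4] − [v_0,v_1,v_2],
  ∂[v_0,v_2,v_3,v_4] = [v_2,v_3,v_4] − [v_0,v_3,v_4] + [v_0,v_2,v_4] − [v_0,v_2,v_3].
The resulting 10×5 matrix has rank 4, and its Smith normal form has invariant factors (1,1,1,1).

Computing H_k = (kernel of ∂_k) / (image of ∂_{k+1}):

  H_0: rank C_0 − rank ∂_1 = 5 − 4 = 1, and the invariant factors of ∂_1 are all 1, so H_0 = Z.
  H_1: rank ker ∂_1 − rank ∂_2 = (10 − 4) − 6 = 0, and the invariant factors of ∂_2 are all 1, so H_1 = 0.
  H_2: rank ker ∂_2 − rank ∂_3 = (10 − 6) − 4 = 0, and the invariant factors of ∂_3 are all 1, so H_2 = 0.
  H_3: rank ker ∂_3 − rank ∂_4 = (5 − 4) − 0 = 1, and there is no ∂_4, so H_3 = Z.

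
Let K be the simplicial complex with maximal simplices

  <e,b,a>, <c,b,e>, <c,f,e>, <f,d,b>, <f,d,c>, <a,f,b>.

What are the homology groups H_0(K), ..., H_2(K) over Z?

H_0 = Z,  H_1 = Z,  H_2 = 0.

We work with the vertex ordering a < b < c < d < e < f. The simplices of K, each written with vertices in increasing order, are:

  0-simplices (6): a, b, c, d, e, f
  1-simplices (12): ab, ae, af, bc, bd, be, bf, cd, ce, cf, df, ef
  2-simplices (6): abe, abf, bce, bdf, cdf, cef

Hence C_0 ≅ Z^6, C_1 ≅ Z^12, C_2 ≅ Z^6.

Boundary ∂_1: C_1 → C_0 is given by ∂[p,q] = [q] − [p]. For instance
  ∂bc = c − b.
As a 6×12 matrix over Z this has rank 5, with invariant factors (1,1,1,1,1).

The boundary map ∂_2: C_2 → C_1 acts by ∂[p,q,r] = [q,r] − [p,r] + [p,q]. For instance
  ∂abe = be − ae + ab,
  ∂cef = ef − cf + ce.
As a 12×6 matrix over Z this has rank 6, with invariant factors (1,1,1,1,1,1).

Now H_k = ker ∂_k / im ∂_{k+1}, so:

  H_0: rank C_0 − rank ∂_1 = 6 − 5 = 1, and the invariant factors of ∂_1 are all 1, so H_0 = Z.
  H_1: rank ker ∂_1 − rank ∂_2 = (12 − 5) − 6 = 1, and the invariant factors of ∂_2 are all 1, so H_1 = Z.
  H_2: rank ker ∂_2 − rank ∂_3 = (6 − 6) − 0 = 0, and there is no ∂_3, so H_2 = 0.

As a check, the Euler characteristic is 6 − 12 + 6 = 0, which agrees with 1 − 1 + 0 = 0.
(K is a triangulation of the cylinder S^1 x I.)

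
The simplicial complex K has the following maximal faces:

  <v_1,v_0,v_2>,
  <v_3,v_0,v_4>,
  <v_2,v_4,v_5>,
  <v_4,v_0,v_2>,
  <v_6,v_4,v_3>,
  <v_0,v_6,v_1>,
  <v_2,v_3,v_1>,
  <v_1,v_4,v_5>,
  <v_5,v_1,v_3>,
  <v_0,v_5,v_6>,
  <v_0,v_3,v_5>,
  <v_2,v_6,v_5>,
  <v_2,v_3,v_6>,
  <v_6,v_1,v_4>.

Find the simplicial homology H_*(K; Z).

Take the total order v_0 < v_1 < v_2 < v_3 < v_4 < v_5 < v_6 on the vertex set. Then K (dimension 2) consists of the simplices:

  0-simplices (7): [v_0], [v_1], [v_2], [v_3], [v_4], [v_5], [v_6]
  1-simplices (21): (21 of them)
  2-simplices (14): (14 of them)

giving chain groups C_0 ≅ Z^7, C_1 ≅ Z^21, C_2 ≅ Z^14.

The boundary map ∂_1: C_1 → C_0 sends each edge [p,q] (with p < q) to q − p. For instance
  ∂[v_3,v_5] = [v_5] − [v_3].
The 7×21 boundary matrix has rank 6 and Smith normal form diag(1,1,1,1,1,1).

Boundary ∂_2: C_2 → C_1 maps a triangle to the signed sum of its edges. For instance
  ∂[v_0,v_1,v_2] = [v_1,v_2] − [v_0,v_2] + [v_0,v_1],
  ∂[v_2,v_4,v_5] = [v_4,v_5] − [v_2,v_5] + [v_2,v_4].
As a 21×14 matrix over Z this has rank 13, with invariant factors (1,1,1,1,1,1,1,1,1,1,1,1,1).

Computing H_k = (kernel of ∂_k) / (image of ∂_{k+1}):

  H_0: rank C_0 − rank ∂_1 = 7 − 6 = 1, and the invariant factors of ∂_1 are all 1, so H_0 ≅ Z.
  H_1: rank ker ∂_1 − rank ∂_2 = (21 − 6) − 13 = 2, and the invariant factors of ∂_2 are all 1, so H_1 ≅ Z^2.
  H_2: rank ker ∂_2 − rank ∂_3 = (14 − 13) − 0 = 1, and there is no ∂_3, so H_2 ≅ Z.

H_0 ≅ Z,  H_1 ≅ Z^2,  H_2 ≅ Z.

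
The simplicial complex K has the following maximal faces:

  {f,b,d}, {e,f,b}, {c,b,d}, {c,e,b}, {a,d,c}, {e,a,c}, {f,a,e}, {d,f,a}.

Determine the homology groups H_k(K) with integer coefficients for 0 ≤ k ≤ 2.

H_0 ≅ Z,  H_1 = 0,  H_2 ≅ Z.

We work with the vertex ordering a < b < c < d < e < f. The simplices of K, each written with vertices in increasing order, are:

  0-simplices (6): a, b, c, d, e, f
  1-simplices (12): ac, ad, ae, af, bc, bd, be, bf, cd, ce, df, ef
  2-simplices (8): acd, ace, adf, aef, bcd, bce, bdf, bef

Hence C_0 ≅ Z^6, C_1 ≅ Z^12, C_2 ≅ Z^8.

∂_1: C_1 → C_0 maps an edge to its endpoints' difference, ∂[p,q] = q − p. For instance
  ∂ac = c − a.
The resulting 6×12 matrix has rank 5, and its Smith normal form has invariant factors (1,1,1,1,1).

∂_2: C_2 → C_1 sends each 2-simplex [p,q,r] to [q,r] − [p,r] + [p,q]. For instance
  ∂acd = cd − ad + ac,
  ∂aef = ef − af + ae.
The resulting 12×8 matrix has rank 7, and its Smith normal form has invariant factors (1,1,1,1,1,1,1).

From H_k ≅ ker(∂_k) / im(∂_{k+1}) we obtain:

  H_0: rank C_0 − rank ∂_1 = 6 − 5 = 1, and the invariant factors of ∂_1 are all 1, so H_0 ≅ Z.
  H_1: rank ker ∂_1 − rank ∂_2 = (12 − 5) − 7 = 0, and the invariant factors of ∂_2 are all 1, so H_1 ≅ 0.
  H_2: rank ker ∂_2 − rank ∂_3 = (8 − 7) − 0 = 1, and there is no ∂_3, so H_2 ≅ Z.

As a check, the Euler characteristic is 6 − 12 + 8 = 2, which agrees with 1 − 0 + 1 = 2.
(K is a triangulation of the 2-sphere S^2.)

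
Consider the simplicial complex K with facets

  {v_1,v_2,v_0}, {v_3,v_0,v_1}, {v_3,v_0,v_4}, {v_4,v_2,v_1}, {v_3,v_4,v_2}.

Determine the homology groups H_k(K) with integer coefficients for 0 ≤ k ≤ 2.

H_0 ≅ Z,  H_1 ≅ Z,  H_2 = 0.

Take the total order v_0 < v_1 < v_2 < v_3 < v_4 on the vertex set. Then K (dimension 2) consists of the simplices:

  0-simplices (5): [v_0], [v_1], [v_2], [v_3], [v_4]
  1-simplices (10): [v_0,v_1], [v_0,v_2], [v_0,v_3], [v_0,v_4], [v_1,v_2], [v_1,v_3], [v_1,v_4], [v_2,v_3], [v_2,v_4], [v_3,v_4]
  2-simplices (5): [v_0,v_1,v_2], [v_0,v_1,v_3], [v_0,v_3,v_4], [v_1,v_2,v_4], [v_2,v_3,v_4]

giving chain groups C_0 ≅ Z^5, C_1 ≅ Z^10, C_2 ≅ Z^5.

∂_1: C_1 → C_0 is given by ∂[p,q] = [q] − [p].
The 5×10 boundary matrix has rank 4 and Smith normal form diag(1,1,1,1).

∂_2: C_2 → C_1 sends each 2-simplex [p,q,r] to [q,r] − [p,r] + [p,q]. For instance
  ∂[v_2,v_3,v_4] = [v_3,v_4] − [v_2,v_4] + [v_2,v_3],
  ∂[v_0,v_1,v_2] = [v_1,v_2] − [v_0,v_2] + [v_0,v_1].
As a 10×5 matrix over Z this has rank 5, with invariant factors (1,1,1,1,1).

Now H_k = ker ∂_k / im ∂_{k+1}, so:

  H_0: rank C_0 − rank ∂_1 = 5 − 4 = 1, and the invariant factors of ∂_1 are all 1, so H_0 ≅ Z.
  H_1: rank ker ∂_1 − rank ∂_2 = (10 − 4) − 5 = 1, and the invariant factors of ∂_2 are all 1, so H_1 ≅ Z.
  H_2: rank ker ∂_2 − rank ∂_3 = (5 − 5) − 0 = 0, and there is no ∂_3, so H_2 ≅ 0.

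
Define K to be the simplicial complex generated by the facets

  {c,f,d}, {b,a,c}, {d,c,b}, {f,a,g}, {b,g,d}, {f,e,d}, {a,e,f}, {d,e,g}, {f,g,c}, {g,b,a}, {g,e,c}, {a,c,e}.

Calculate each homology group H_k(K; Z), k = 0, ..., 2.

H_0 = Z,  H_1 = Z/2,  H_2 = 0.

Order the vertices as a < b < c < d < e < f < g. Listing each simplex with vertices in this order, K has dimension 2 with simplices:

  0-simplices (7): a, b, c, d, e, f, g
  1-simplices (18): ab, ac, ae, af, ag, bc, bd, bg, cd, ce, cf, cg, de, df, dg, ef, eg, fg
  2-simplices (12): abc, abg, ace, aef, afg, bcd, bdg, cdf, ceg, cfg, def, deg

Hence C_0 ≅ Z^7, C_1 ≅ Z^18, C_2 ≅ Z^12.

The boundary map ∂_1: C_1 → C_0 sends each edge [p,q] (with p < q) to q − p. For instance
  ∂de = e − d.
The 7×18 boundary matrix has rank 6 and Smith normal form diag(1,1,1,1,1,1).

The boundary map ∂_2: C_2 → C_1 acts by ∂[p,q,r] = [q,r] − [p,r] + [p,q]. For instance
  ∂afg = fg − ag + af,
  ∂cfg = fg − cg + cf.
The 18×12 boundary matrix has rank 12 and Smith normal form diag(1,1,1,1,1,1,1,1,1,1,1,2).

Now H_k = ker ∂_k / im ∂_{k+1}, so:

  H_0: rank C_0 − rank ∂_1 = 7 − 6 = 1, and the invariant factors of ∂_1 are all 1, so H_0 ≅ Z.
  H_1: rank ker ∂_1 − rank ∂_2 = (18 − 6) − 12 = 0, and ∂_2 has invariant factor 2 > 1, so H_1 ≅ Z/2.
  H_2: rank ker ∂_2 − rank ∂_3 = (12 − 12) − 0 = 0, and there is no ∂_3, so H_2 ≅ 0.

As a check, the Euler characteristic is 7 − 18 + 12 = 1, which agrees with 1 − 0 + 0 = 1.
(K is a triangulation of the real projective plane RP^2.)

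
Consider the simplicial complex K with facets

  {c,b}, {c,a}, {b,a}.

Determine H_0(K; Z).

H_0 = Z.

Order the vertices as a < b < c. Listing each simplex with vertices in this order, K has dimension 1 with simplices:

  0-simplices (3): a, b, c
  1-simplices (3): ab, ac, bc

Hence C_0 ≅ Z^3, C_1 ≅ Z^3.

Boundary ∂_1: C_1 → C_0 sends each edge [p,q] (with p < q) to q − p. For instance
  ∂ab = b − a.
This gives a 3×3 integer matrix of rank 2; reducing to Smith normal form yields diagonal entries (1,1).

Computing H_k = (kernel of ∂_k) / (image of ∂_{k+1}):

  H_0: rank C_0 − rank ∂_1 = 3 − 2 = 1, and the invariant factors of ∂_1 are all 1, so H_0 ≅ Z.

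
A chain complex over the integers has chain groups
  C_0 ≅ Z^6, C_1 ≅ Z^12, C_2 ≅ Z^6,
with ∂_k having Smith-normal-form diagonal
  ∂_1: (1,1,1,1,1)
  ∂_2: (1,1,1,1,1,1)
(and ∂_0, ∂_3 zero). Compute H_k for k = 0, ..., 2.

H_0: b_0 = 6 − 0 − 5 = 1; torsion from ∂_1 factors > 1: none. So H_0 = Z.
H_1: b_1 = 12 − 5 − 6 = 1; torsion from ∂_2 factors > 1: none. So H_1 = Z.
H_2: b_2 = 6 − 6 − 0 = 0; torsion from ∂_3 factors > 1: none. So H_2 = 0.

H_0 = Z,  H_1 = Z,  H_2 = 0.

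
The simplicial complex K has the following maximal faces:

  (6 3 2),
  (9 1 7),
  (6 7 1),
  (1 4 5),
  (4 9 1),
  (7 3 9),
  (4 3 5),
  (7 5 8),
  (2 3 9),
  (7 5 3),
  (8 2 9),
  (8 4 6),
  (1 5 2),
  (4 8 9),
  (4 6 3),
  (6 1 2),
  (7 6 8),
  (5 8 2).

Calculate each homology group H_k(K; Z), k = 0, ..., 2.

H_0 ≅ Z,  H_1 ≅ Z^2,  H_2 ≅ Z.

We work with the vertex ordering 1 < 2 < 3 < 4 < 5 < 6 < 7 < 8 < 9. The simplices of K, each written with vertices in increasing order, are:

  0-simplices (9): [1], [2], [3], [4], [5], [6], [7], [8], [9]
  1-simplices (27): (27 of them)
  2-simplices (18): [1,2,5], [1,2,6], [1,4,5], [1,4,9], [1,6,7], [1,7,9], [2,3,6], [2,3,9], [2,5,8], [2,8,9], [3,4,5], [3,4,6], [3,5,7], [3,7,9], [4,6,8], [4,8,9], [5,7,8], [6,7,8]

so the chain groups are C_0 ≅ Z^9, C_1 ≅ Z^27, C_2 ≅ Z^18.

The boundary map ∂_1: C_1 → C_0 is given by ∂[p,q] = [q] − [p]. For instance
  ∂[2,9] = [9] − [2].
This gives a 9×27 integer matrix of rank 8; reducing to Smith normal form yields diagonal entries (1,1,1,1,1,1,1,1).

Boundary ∂_2: C_2 → C_1 sends each 2-simplex [p,q,r] to [q,r] − [p,r] + [p,q]. For instance
  ∂[1,2,5] = [2,5] − [1,5] + [1,2],
  ∂[1,4,5] = [4,5] − [1,5] + [1,4].
As a 27×18 matrix over Z this has rank 17, with invariant factors (1,1,1,1,1,1,1,1,1,1,1,1,1,1,1,1,1).

Computing H_k = (kernel of ∂_k) / (image of ∂_{k+1}):

  H_0: rank C_0 − rank ∂_1 = 9 − 8 = 1, and the invariant factors of ∂_1 are all 1, so H_0 ≅ Z.
  H_1: rank ker ∂_1 − rank ∂_2 = (27 − 8) − 17 = 2, and the invariant factors of ∂_2 are all 1, so H_1 ≅ Z^2.
  H_2: rank ker ∂_2 − rank ∂_3 = (18 − 17) − 0 = 1, and there is no ∂_3, so H_2 ≅ Z.

As a check, the Euler characteristic is 9 − 27 + 18 = 0, which agrees with 1 − 2 + 1 = 0.
(K is a triangulation of the torus T^2.)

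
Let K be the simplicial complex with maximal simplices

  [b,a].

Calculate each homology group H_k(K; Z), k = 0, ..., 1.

Order the vertices as a < b. Listing each simplex with vertices in this order, K has dimension 1 with simplices:

  0-simplices (2): a, b
  1-simplices (1): ab

Hence C_0 ≅ Z^2, C_1 ≅ Z^1.

The boundary map ∂_1: C_1 → C_0 is given by ∂[p,q] = [q] − [p]. For instance
  ∂ab = b − a.
As a 2×1 matrix over Z this has rank 1, with invariant factors (1).

From H_k ≅ ker(∂_k) / im(∂_{k+1}) we obtain:

  H_0: rank C_0 − rank ∂_1 = 2 − 1 = 1, and the invariant factors of ∂_1 are all 1, so H_0 = Z.
  H_1: rank ker ∂_1 − rank ∂_2 = (1 − 1) − 0 = 0, and there is no ∂_2, so H_1 = 0.

As a check, the Euler characteristic is 2 − 1 = 1, which agrees with 1 − 0 = 1.
(K is a triangulation of the 1-simplex.)

H_0 = Z,  H_1 = 0.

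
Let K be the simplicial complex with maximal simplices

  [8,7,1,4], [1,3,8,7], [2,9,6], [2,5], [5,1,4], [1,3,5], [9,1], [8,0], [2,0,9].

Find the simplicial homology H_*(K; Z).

K has 10 vertices, 20 edges, 11 triangles, 2 3-simplices.
rank ∂_0 = 0, rank ∂_1 = 9 ⇒ b_0 = 10 − 0 − 9 = 1; all invariant factors of ∂_1 are 1 so no torsion. So H_0 = Z.
rank ∂_1 = 9, rank ∂_2 = 9 ⇒ b_1 = 20 − 9 − 9 = 2; all invariant factors of ∂_2 are 1 so no torsion. So H_1 = Z^2.
rank ∂_2 = 9, rank ∂_3 = 2 ⇒ b_2 = 11 − 9 − 2 = 0; all invariant factors of ∂_3 are 1 so no torsion. So H_2 = 0.
rank ∂_3 = 2, rank ∂_4 = 0 ⇒ b_3 = 2 − 2 − 0 = 0. So H_3 = 0.

H_0 = Z,  H_1 = Z^2,  H_2 = 0,  H_3 = 0.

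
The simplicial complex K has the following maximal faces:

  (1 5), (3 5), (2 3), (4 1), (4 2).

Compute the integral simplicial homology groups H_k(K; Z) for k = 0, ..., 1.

H_0 = Z,  H_1 = Z.

K has 5 vertices, 5 edges.
rank ∂_0 = 0, rank ∂_1 = 4 ⇒ b_0 = 5 − 0 − 4 = 1; all invariant factors of ∂_1 are 1 so no torsion. So H_0 ≅ Z.
rank ∂_1 = 4, rank ∂_2 = 0 ⇒ b_1 = 5 − 4 − 0 = 1. So H_1 ≅ Z.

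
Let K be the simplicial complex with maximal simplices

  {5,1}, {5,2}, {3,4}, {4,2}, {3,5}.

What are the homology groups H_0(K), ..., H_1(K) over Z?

We work with the vertex ordering 1 < 2 < 3 < 4 < 5. The simplices of K, each written with vertices in increasing order, are:

  0-simplices (5): [1], [2], [3], [4], [5]
  1-simplices (5): [1,5], [2,4], [2,5], [3,4], [3,5]

so the chain groups are C_0 ≅ Z^5, C_1 ≅ Z^5.

Boundary ∂_1: C_1 → C_0 is given by ∂[p,q] = [q] − [p].
The resulting 5×5 matrix has rank 4, and its Smith normal form has invariant factors (1,1,1,1).

Reading off H_k = ker ∂_k / im ∂_{k+1}:

  H_0: rank C_0 − rank ∂_1 = 5 − 4 = 1, and the invariant factors of ∂_1 are all 1, so H_0 ≅ Z.
  H_1: rank ker ∂_1 − rank ∂_2 = (5 − 4) − 0 = 1, and there is no ∂_2, so H_1 ≅ Z.

As a check, the Euler characteristic is 5 − 5 = 0, which agrees with 1 − 1 = 0.

H_0 = Z,  H_1 = Z.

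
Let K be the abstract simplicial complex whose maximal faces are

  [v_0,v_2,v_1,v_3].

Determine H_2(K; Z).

H_2 ≅ 0.

Order the vertices as v_0 < v_1 < v_2 < v_3. Listing each simplex with vertices in this order, K has dimension 3 with simplices:

  0-simplices (4): [v_0], [v_1], [v_2], [v_3]
  1-simplices (6): [v_0,v_1], [v_0,v_2], [v_0,v_3], [v_1,v_2], [v_1,v_3], [v_2,v_3]
  2-simplices (4): [v_0,v_1,v_2], [v_0,v_1,v_3], [v_0,v_2,v_3], [v_1,v_2,v_3]
  3-simplices (1): [v_0,v_1,v_2,v_3]

giving chain groups C_0 ≅ Z^4, C_1 ≅ Z^6, C_2 ≅ Z^4, C_3 ≅ Z^1.

∂_1: C_1 → C_0 is given by ∂[p,q] = [q] − [p]. For instance
  ∂[v_0,v_3] = [v_3] − [v_0].
The resulting 4×6 matrix has rank 3, and its Smith normal form has invariant factors (1,1,1).

Boundary ∂_2: C_2 → C_1 maps a triangle to the signed sum of its edges. For instance
  ∂[v_0,v_2,v_3] = [v_2,v_3] − [v_0,v_3] + [v_0,v_2],
  ∂[v_0,v_1,v_2] = [v_1,v_2] − [v_0,v_2] + [v_0,v_1].
As a 6×4 matrix over Z this has rank 3, with invariant factors (1,1,1).

Boundary ∂_3: C_3 → C_2 sends each 3-simplex σ to the alternating sum Σ_i (−1)^i (σ with its i-th vertex removed). For instance
  ∂[v_0,v_1,v_2,v_3] = [v_1,v_2,v_3] − [v_0,v_2,v_3] + [v_0,v_1,v_3] − [v_0,v_1,v_2].
The 4×1 boundary matrix has rank 1 and Smith normal form diag(1).

Now H_k = ker ∂_k / im ∂_{k+1}, so:

  H_2: rank ker ∂_2 − rank ∂_3 = (4 − 3) − 1 = 0, and the invariant factors of ∂_3 are all 1, so H_2 = 0.

(K is a triangulation of the 3-simplex.)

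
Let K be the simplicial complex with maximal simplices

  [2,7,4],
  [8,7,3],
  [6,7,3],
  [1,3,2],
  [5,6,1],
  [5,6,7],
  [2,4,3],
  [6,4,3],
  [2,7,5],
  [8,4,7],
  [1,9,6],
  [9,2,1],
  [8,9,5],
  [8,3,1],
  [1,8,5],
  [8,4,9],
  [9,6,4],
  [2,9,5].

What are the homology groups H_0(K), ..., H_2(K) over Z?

We work with the vertex ordering 1 < 2 < 3 < 4 < 5 < 6 < 7 < 8 < 9. The simplices of K, each written with vertices in increasing order, are:

  0-simplices (9): [1], [2], [3], [4], [5], [6], [7], [8], [9]
  1-simplices (27): (27 of them)
  2-simplices (18): [1,2,3], [1,2,9], [1,3,8], [1,5,6], [1,5,8], [1,6,9], [2,3,4], [2,4,7], [2,5,7], [2,5,9], [3,4,6], [3,6,7], [3,7,8], [4,6,9], [4,7,8], [4,8,9], [5,6,7], [5,8,9]

Hence C_0 ≅ Z^9, C_1 ≅ Z^27, C_2 ≅ Z^18.

The boundary map ∂_1: C_1 → C_0 sends each edge [p,q] (with p < q) to q − p.
This gives a 9×27 integer matrix of rank 8; reducing to Smith normal form yields diagonal entries (1,1,1,1,1,1,1,1).

∂_2: C_2 → C_1 maps a triangle to the signed sum of its edges. For instance
  ∂[5,6,7] = [6,7] − [5,7] + [5,6],
  ∂[3,7,8] = [7,8] − [3,8] + [3,7].
This gives a 27×18 integer matrix of rank 18; reducing to Smith normal form yields diagonal entries (1,1,1,1,1,1,1,1,1,1,1,1,1,1,1,1,1,2).

Now H_k = ker ∂_k / im ∂_{k+1}, so:

  H_0: rank C_0 − rank ∂_1 = 9 − 8 = 1, and the invariant factors of ∂_1 are all 1, so H_0 ≅ Z.
  H_1: rank ker ∂_1 − rank ∂_2 = (27 − 8) − 18 = 1, and ∂_2 has invariant factor 2 > 1, so H_1 ≅ Z ⊕ Z/2Z.
  H_2: rank ker ∂_2 − rank ∂_3 = (18 − 18) − 0 = 0, and there is no ∂_3, so H_2 ≅ 0.

As a check, the Euler characteristic is 9 − 27 + 18 = 0, which agrees with 1 − 1 + 0 = 0.
(K is a triangulation of the Klein bottle.)

H_0 ≅ Z,  H_1 ≅ Z ⊕ Z/2Z,  H_2 = 0.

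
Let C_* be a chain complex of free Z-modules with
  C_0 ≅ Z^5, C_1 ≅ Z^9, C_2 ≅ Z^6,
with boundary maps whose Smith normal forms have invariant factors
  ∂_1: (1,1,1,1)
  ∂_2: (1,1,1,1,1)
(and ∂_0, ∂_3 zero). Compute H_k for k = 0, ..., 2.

H_0 = Z,  H_1 = 0,  H_2 = Z.

H_0: b_0 = 5 − 0 − 4 = 1; torsion from ∂_1 factors > 1: none. So H_0 = Z.
H_1: b_1 = 9 − 4 − 5 = 0; torsion from ∂_2 factors > 1: none. So H_1 = 0.
H_2: b_2 = 6 − 5 − 0 = 1; torsion from ∂_3 factors > 1: none. So H_2 = Z.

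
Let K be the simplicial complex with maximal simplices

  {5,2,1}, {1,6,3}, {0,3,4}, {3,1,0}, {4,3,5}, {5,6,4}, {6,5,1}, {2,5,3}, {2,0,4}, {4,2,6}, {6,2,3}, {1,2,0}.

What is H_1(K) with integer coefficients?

H_1 ≅ Z/2.

We work with the vertex ordering 0 < 1 < 2 < 3 < 4 < 5 < 6. The simplices of K, each written with vertices in increasing order, are:

  0-simplices (7): [0], [1], [2], [3], [4], [5], [6]
  1-simplices (18): [0,1], [0,2], [0,3], [0,4], [1,2], [1,3], [1,5], [1,6], [2,3], [2,4], [2,5], [2,6], [3,4], [3,5], [3,6], [4,5], [4,6], [5,6]
  2-simplices (12): [0,1,2], [0,1,3], [0,2,4], [0,3,4], [1,2,5], [1,3,6], [1,5,6], [2,3,5], [2,3,6], [2,4,6], [3,4,5], [4,5,6]

giving chain groups C_0 ≅ Z^7, C_1 ≅ Z^18, C_2 ≅ Z^12.

∂_1: C_1 → C_0 maps an edge to its endpoints' difference, ∂[p,q] = q − p. For instance
  ∂[0,4] = [4] − [0].
The resulting 7×18 matrix has rank 6, and its Smith normal form has invariant factors (1,1,1,1,1,1).

Boundary ∂_2: C_2 → C_1 acts by ∂[p,q,r] = [q,r] − [p,r] + [p,q]. For instance
  ∂[0,1,3] = [1,3] − [0,3] + [0,1],
  ∂[0,3,4] = [3,4] − [0,4] + [0,3].
The resulting 18×12 matrix has rank 12, and its Smith normal form has invariant factors (1,1,1,1,1,1,1,1,1,1,1,2).

Computing H_k = (kernel of ∂_k) / (image of ∂_{k+1}):

  H_1: rank ker ∂_1 − rank ∂_2 = (18 − 6) − 12 = 0, and ∂_2 has invariant factor 2 > 1, so H_1 = Z/2.

(K is a triangulation of the real projective plane RP^2.)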